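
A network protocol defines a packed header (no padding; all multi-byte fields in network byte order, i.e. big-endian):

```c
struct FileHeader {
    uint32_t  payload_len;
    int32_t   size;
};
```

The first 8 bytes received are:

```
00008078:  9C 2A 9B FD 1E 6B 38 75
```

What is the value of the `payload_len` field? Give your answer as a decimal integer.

2620038141

`payload_len` is the first field, at byte offset 0, occupying 4 bytes.
Bytes at offsets 0..3: 9C 2A 9B FD.
Big-endian stores the most-significant byte at the lowest address.
The bytes are already most-significant first: 0x9C2A9BFD.
0x9C2A9BFD = 2620038141.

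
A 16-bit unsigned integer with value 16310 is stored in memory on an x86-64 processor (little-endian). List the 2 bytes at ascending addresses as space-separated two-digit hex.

B6 3F

16310 in hexadecimal, padded to 16 bits, is 0x3FB6.
Split into bytes (most-significant first): 3F B6.
Little-endian stores the least-significant byte at the lowest address.
So at ascending addresses the bytes are B6 3F.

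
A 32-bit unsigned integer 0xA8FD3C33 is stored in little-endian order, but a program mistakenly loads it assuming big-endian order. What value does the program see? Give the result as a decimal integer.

859635112

Stored little-endian, the bytes at ascending addresses are 33 3C FD A8.
Read back as big-endian, the last byte is least significant, giving 0x333CFDA8.
0x333CFDA8 = 859635112.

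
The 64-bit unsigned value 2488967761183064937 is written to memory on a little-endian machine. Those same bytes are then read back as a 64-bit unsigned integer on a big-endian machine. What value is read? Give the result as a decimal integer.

7585108365787171362

2488967761183064937 in 64-bit hexadecimal is 0x228A96FDDEB74369.
Stored little-endian, the bytes at ascending addresses are 69 43 B7 DE FD 96 8A 22.
Read back as big-endian, the last byte is least significant, giving 0x6943B7DEFD968A22.
0x6943B7DEFD968A22 = 7585108365787171362.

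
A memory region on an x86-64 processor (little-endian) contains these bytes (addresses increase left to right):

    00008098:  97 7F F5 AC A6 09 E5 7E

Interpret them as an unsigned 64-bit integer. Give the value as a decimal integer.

9143725229916651415

Little-endian stores the least-significant byte at the lowest address.
Reassemble most-significant byte first: 7E E5 09 A6 AC F5 7F 97 → 0x7EE509A6ACF57F97.
0x7EE509A6ACF57F97 = 9143725229916651415.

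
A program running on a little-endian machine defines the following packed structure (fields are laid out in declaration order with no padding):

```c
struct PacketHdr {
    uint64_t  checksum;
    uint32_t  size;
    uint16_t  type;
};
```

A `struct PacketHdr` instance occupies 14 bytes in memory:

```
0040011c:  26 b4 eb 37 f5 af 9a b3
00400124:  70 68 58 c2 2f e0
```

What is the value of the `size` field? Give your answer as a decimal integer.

3260573808

`size` follows `checksum` (8 bytes), so it starts at byte offset 8 and occupies 4 bytes.
Bytes at offsets 8..11: 70 68 58 C2.
Little-endian: lowest address holds the least-significant byte.
Reassemble most-significant byte first: C2 58 68 70 → 0xC2586870.
0xC2586870 = 3260573808.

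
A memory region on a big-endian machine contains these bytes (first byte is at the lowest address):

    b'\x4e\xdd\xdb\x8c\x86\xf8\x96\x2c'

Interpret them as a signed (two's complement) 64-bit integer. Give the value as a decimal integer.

5682939701417776684

In big-endian order the high byte comes first in memory.
The bytes are already most-significant first: 0x4EDDDB8C86F8962C.
0x4EDDDB8C86F8962C = 5682939701417776684.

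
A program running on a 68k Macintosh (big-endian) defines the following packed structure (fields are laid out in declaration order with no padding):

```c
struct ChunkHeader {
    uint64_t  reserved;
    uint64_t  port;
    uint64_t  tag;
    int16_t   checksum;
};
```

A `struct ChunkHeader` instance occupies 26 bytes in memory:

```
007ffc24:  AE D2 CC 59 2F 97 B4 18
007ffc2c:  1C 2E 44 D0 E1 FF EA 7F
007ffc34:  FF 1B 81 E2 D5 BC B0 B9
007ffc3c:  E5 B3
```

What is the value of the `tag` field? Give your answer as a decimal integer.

18382429115291316409

`tag` follows `reserved` (8 B), `port` (8 B), so it starts at offset 8 + 8 = 16 and occupies 8 bytes.
Bytes at offsets 16..23: FF 1B 81 E2 D5 BC B0 B9.
Big-endian: lowest address holds the most-significant byte.
The bytes are already most-significant first: 0xFF1B81E2D5BCB0B9.
0xFF1B81E2D5BCB0B9 = 18382429115291316409.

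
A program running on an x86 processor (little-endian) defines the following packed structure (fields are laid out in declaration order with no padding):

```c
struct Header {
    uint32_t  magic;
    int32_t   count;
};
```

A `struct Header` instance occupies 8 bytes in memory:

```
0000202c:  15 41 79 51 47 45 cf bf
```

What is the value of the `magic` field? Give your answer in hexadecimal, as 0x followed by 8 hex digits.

`magic` is the first field, at byte offset 0, occupying 4 bytes.
Bytes at offsets 0..3: 15 41 79 51.
Little-endian stores the least-significant byte at the lowest address.
Reassemble most-significant byte first: 51 79 41 15 → 0x51794115.

0x51794115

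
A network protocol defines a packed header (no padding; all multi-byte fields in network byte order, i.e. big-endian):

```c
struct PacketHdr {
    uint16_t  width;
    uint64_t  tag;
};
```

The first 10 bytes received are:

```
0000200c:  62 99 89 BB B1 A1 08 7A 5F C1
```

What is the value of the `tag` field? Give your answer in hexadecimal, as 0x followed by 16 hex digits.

`tag` follows `width` (2 bytes), so it starts at byte offset 2 and occupies 8 bytes.
Bytes at offsets 2..9: 89 BB B1 A1 08 7A 5F C1.
Big-endian stores the most-significant byte at the lowest address.
The bytes are already most-significant first: 0x89BBB1A1087A5FC1.

0x89BBB1A1087A5FC1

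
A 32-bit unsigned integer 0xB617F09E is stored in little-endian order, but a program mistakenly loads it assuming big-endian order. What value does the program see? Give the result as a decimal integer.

2666534838

Stored little-endian, the bytes at ascending addresses are 9E F0 17 B6.
Read back as big-endian, the last byte is least significant, giving 0x9EF017B6.
0x9EF017B6 = 2666534838.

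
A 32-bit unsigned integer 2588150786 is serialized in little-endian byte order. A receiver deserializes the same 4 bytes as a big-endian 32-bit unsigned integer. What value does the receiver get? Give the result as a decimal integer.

2588150786 in 32-bit hexadecimal is 0x9A440C02.
Stored little-endian, the bytes at ascending addresses are 02 0C 44 9A.
Read back as big-endian, the last byte is least significant, giving 0x020C449A.
0x020C449A = 34358426.

34358426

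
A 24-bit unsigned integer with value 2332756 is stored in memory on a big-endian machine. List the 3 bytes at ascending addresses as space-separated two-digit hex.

2332756 in hexadecimal, padded to 24 bits, is 0x239854.
Split into bytes (most-significant first): 23 98 54.
Big-endian stores the most-significant byte at the lowest address.
So the memory order matches the most-significant-first order: 23 98 54.

23 98 54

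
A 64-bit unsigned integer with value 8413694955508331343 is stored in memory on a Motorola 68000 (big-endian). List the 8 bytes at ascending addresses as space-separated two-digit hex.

8413694955508331343 in hexadecimal, padded to 64 bits, is 0x74C372FBFF91F34F.
Split into bytes (most-significant first): 74 C3 72 FB FF 91 F3 4F.
In big-endian order the high byte comes first in memory.
So the memory order matches the most-significant-first order: 74 C3 72 FB FF 91 F3 4F.

74 C3 72 FB FF 91 F3 4F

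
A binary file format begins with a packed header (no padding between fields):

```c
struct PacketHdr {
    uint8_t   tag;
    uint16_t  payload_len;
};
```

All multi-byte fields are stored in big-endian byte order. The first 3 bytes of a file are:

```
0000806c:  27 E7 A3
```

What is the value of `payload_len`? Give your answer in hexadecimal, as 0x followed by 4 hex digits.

`payload_len` follows `tag` (1 byte), so it starts at byte offset 1 and occupies 2 bytes.
Bytes at offsets 1..2: E7 A3.
Big-endian stores the most-significant byte at the lowest address.
The bytes are already most-significant first: 0xE7A3.

0xE7A3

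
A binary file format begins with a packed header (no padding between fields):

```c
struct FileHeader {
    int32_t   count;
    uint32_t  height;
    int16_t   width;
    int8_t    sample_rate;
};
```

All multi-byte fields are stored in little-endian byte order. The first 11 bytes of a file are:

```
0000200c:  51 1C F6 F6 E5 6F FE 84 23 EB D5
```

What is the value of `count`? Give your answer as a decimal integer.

-151643055

`count` is the first field, at byte offset 0, occupying 4 bytes.
Bytes at offsets 0..3: 51 1C F6 F6.
Little-endian: lowest address holds the least-significant byte.
Reassemble most-significant byte first: F6 F6 1C 51 → 0xF6F61C51.
Top bit is set, so as a signed 32-bit value this is 0xF6F61C51 − 2^32 = -151643055.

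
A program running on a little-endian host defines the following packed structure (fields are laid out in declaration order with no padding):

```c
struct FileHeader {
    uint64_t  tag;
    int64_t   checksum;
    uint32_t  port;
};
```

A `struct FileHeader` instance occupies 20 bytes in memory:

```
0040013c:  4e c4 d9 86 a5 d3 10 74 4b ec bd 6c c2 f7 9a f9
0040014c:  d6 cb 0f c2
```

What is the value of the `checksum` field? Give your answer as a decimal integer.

-460783597431952309

`checksum` follows `tag` (8 bytes), so it starts at byte offset 8 and occupies 8 bytes.
Bytes at offsets 8..15: 4B EC BD 6C C2 F7 9A F9.
Little-endian: lowest address holds the least-significant byte.
Reassemble most-significant byte first: F9 9A F7 C2 6C BD EC 4B → 0xF99AF7C26CBDEC4B.
Top bit is set, so as a signed 64-bit value this is 0xF99AF7C26CBDEC4B − 2^64 = -460783597431952309.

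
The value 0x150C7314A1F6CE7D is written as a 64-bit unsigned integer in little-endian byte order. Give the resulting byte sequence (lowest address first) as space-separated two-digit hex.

7D CE F6 A1 14 73 0C 15

Split into bytes (most-significant first): 15 0C 73 14 A1 F6 CE 7D.
Little-endian stores the least-significant byte at the lowest address.
So at ascending addresses the bytes are 7D CE F6 A1 14 73 0C 15.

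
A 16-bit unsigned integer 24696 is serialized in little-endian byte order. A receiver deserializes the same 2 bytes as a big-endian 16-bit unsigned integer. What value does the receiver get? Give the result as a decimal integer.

30816

24696 in 16-bit hexadecimal is 0x6078.
Stored little-endian, the bytes at ascending addresses are 78 60.
Read back as big-endian, the last byte is least significant, giving 0x7860.
0x7860 = 30816.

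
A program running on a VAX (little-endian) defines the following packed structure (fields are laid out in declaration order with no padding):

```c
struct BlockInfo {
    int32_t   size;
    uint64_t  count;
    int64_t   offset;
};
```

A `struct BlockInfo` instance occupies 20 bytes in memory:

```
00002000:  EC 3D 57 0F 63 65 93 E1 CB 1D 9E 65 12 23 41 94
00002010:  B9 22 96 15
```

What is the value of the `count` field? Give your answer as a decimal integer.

`count` follows `size` (4 bytes), so it starts at byte offset 4 and occupies 8 bytes.
Bytes at offsets 4..11: 63 65 93 E1 CB 1D 9E 65.
Little-endian stores the least-significant byte at the lowest address.
Reassemble most-significant byte first: 65 9E 1D CB E1 93 65 63 → 0x659E1DCBE1936563.
0x659E1DCBE1936563 = 7322322805651105123.

7322322805651105123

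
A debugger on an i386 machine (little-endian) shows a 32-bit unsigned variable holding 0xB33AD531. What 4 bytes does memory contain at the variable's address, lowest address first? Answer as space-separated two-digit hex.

31 D5 3A B3

Split into bytes (most-significant first): B3 3A D5 31.
Little-endian: lowest address holds the least-significant byte.
So at ascending addresses the bytes are 31 D5 3A B3.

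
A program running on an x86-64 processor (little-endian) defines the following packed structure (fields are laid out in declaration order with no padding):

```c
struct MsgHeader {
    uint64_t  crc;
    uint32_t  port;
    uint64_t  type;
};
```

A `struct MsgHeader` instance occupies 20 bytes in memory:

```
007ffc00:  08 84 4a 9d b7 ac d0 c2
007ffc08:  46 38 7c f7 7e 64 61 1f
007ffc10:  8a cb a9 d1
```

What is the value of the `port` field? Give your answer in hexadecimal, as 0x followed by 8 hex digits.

`port` follows `crc` (8 bytes), so it starts at byte offset 8 and occupies 4 bytes.
Bytes at offsets 8..11: 46 38 7C F7.
In little-endian order the low byte comes first in memory.
Reassemble most-significant byte first: F7 7C 38 46 → 0xF77C3846.

0xF77C3846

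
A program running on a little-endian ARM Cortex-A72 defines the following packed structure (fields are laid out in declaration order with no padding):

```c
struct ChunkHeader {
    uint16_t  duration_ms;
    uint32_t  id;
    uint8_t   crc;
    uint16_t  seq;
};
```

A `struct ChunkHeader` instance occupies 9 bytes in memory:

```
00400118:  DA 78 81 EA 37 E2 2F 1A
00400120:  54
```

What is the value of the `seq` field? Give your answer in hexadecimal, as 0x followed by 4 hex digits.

`seq` follows `duration_ms` (2 B), `id` (4 B), `crc` (1 B), so it starts at offset 2 + 4 + 1 = 7 and occupies 2 bytes.
Bytes at offsets 7..8: 1A 54.
Little-endian: lowest address holds the least-significant byte.
Reassemble most-significant byte first: 54 1A → 0x541A.

0x541A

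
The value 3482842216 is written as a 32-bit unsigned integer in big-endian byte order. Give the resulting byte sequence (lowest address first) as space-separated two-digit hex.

CF 97 F4 68

3482842216 in hexadecimal, padded to 32 bits, is 0xCF97F468.
Split into bytes (most-significant first): CF 97 F4 68.
In big-endian order the high byte comes first in memory.
So the memory order matches the most-significant-first order: CF 97 F4 68.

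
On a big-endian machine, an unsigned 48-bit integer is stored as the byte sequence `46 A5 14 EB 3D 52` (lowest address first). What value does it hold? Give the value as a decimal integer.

In big-endian order the high byte comes first in memory.
The bytes are already most-significant first: 0x46A514EB3D52.
0x46A514EB3D52 = 77674834509138.

77674834509138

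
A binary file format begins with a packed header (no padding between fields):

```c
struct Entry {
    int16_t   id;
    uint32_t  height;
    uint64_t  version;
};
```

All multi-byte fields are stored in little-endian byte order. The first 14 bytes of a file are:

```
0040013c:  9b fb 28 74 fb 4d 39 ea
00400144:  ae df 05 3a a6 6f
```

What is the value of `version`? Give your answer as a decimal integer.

`version` follows `id` (2 B), `height` (4 B), so it starts at offset 2 + 4 = 6 and occupies 8 bytes.
Bytes at offsets 6..13: 39 EA AE DF 05 3A A6 6F.
Little-endian: lowest address holds the least-significant byte.
Reassemble most-significant byte first: 6F A6 3A 05 DF AE EA 39 → 0x6FA63A05DFAEEA39.
0x6FA63A05DFAEEA39 = 8045181581245999673.

8045181581245999673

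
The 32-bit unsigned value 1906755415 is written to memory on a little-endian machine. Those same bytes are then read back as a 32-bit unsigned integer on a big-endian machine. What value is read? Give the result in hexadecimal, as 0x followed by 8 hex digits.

1906755415 in 32-bit hexadecimal is 0x71A6C757.
Stored little-endian, the bytes at ascending addresses are 57 C7 A6 71.
Read back as big-endian, the last byte is least significant, giving 0x57C7A671.

0x57C7A671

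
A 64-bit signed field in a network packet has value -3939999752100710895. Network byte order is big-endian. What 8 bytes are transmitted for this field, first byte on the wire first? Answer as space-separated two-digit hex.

Two's complement of -3939999752100710895 in 64 bits: 3939999752100710895 = 0x36ADB0E6471709EF; invert → 0xC9524F19B8E8F610; add 1 → 0xC9524F19B8E8F611.
Split into bytes (most-significant first): C9 52 4F 19 B8 E8 F6 11.
In big-endian order the high byte comes first in memory.
So the memory order matches the most-significant-first order: C9 52 4F 19 B8 E8 F6 11.

C9 52 4F 19 B8 E8 F6 11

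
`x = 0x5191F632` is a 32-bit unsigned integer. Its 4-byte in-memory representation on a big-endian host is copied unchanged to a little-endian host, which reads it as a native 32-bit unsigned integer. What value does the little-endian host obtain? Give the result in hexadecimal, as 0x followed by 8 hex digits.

Stored big-endian, the bytes at ascending addresses are 51 91 F6 32.
Read back as little-endian, the first byte is least significant, giving 0x32F69151.

0x32F69151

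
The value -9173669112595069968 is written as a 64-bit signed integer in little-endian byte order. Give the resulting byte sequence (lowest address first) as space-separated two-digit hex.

F0 43 CC D8 8B 94 B0 80

Two's complement of -9173669112595069968 in 64 bits: 9173669112595069968 = 0x7F4F6B742733BC10; invert → 0x80B0948BD8CC43EF; add 1 → 0x80B0948BD8CC43F0.
Split into bytes (most-significant first): 80 B0 94 8B D8 CC 43 F0.
Little-endian: lowest address holds the least-significant byte.
So at ascending addresses the bytes are F0 43 CC D8 8B 94 B0 80.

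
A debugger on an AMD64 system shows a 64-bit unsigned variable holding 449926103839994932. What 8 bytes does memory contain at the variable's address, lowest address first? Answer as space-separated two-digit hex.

34 F4 8E 5A 68 75 3E 06

449926103839994932 in hexadecimal, padded to 64 bits, is 0x063E75685A8EF434.
Split into bytes (most-significant first): 06 3E 75 68 5A 8E F4 34.
Little-endian: lowest address holds the least-significant byte.
So at ascending addresses the bytes are 34 F4 8E 5A 68 75 3E 06.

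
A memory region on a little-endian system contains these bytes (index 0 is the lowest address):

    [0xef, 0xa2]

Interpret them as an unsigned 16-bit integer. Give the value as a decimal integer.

41711

Little-endian: lowest address holds the least-significant byte.
Reassemble most-significant byte first: A2 EF → 0xA2EF.
0xA2EF = 41711.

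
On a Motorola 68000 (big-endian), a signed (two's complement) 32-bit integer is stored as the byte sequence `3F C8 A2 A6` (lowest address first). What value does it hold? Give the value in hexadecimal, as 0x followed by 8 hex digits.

In big-endian order the high byte comes first in memory.
The bytes are already most-significant first: 0x3FC8A2A6.

0x3FC8A2A6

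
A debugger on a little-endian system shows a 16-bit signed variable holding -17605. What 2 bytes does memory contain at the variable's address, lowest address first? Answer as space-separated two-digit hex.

3B BB

Two's complement of -17605 in 16 bits: 17605 = 0x44C5; invert → 0xBB3A; add 1 → 0xBB3B.
Split into bytes (most-significant first): BB 3B.
In little-endian order the low byte comes first in memory.
So at ascending addresses the bytes are 3B BB.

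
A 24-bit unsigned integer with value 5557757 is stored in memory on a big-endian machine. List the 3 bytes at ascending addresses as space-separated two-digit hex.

5557757 in hexadecimal, padded to 24 bits, is 0x54CDFD.
Split into bytes (most-significant first): 54 CD FD.
In big-endian order the high byte comes first in memory.
So the memory order matches the most-significant-first order: 54 CD FD.

54 CD FD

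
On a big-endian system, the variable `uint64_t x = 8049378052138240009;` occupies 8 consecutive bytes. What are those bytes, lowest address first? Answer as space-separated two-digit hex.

8049378052138240009 in hexadecimal, padded to 64 bits, is 0x6FB522B0E4868809.
Split into bytes (most-significant first): 6F B5 22 B0 E4 86 88 09.
Big-endian: lowest address holds the most-significant byte.
So the memory order matches the most-significant-first order: 6F B5 22 B0 E4 86 88 09.

6F B5 22 B0 E4 86 88 09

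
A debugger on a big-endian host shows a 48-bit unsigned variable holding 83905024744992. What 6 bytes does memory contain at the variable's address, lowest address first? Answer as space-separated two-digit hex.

83905024744992 in hexadecimal, padded to 48 bits, is 0x4C4FA931DE20.
Split into bytes (most-significant first): 4C 4F A9 31 DE 20.
Big-endian: lowest address holds the most-significant byte.
So the memory order matches the most-significant-first order: 4C 4F A9 31 DE 20.

4C 4F A9 31 DE 20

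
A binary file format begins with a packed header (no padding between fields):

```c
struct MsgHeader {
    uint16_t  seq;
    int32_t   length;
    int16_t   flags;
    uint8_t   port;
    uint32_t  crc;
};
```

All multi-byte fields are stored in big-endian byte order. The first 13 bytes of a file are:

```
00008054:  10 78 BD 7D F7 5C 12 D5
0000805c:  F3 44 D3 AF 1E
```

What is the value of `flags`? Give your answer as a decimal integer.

`flags` follows `seq` (2 B), `length` (4 B), so it starts at offset 2 + 4 = 6 and occupies 2 bytes.
Bytes at offsets 6..7: 12 D5.
Big-endian stores the most-significant byte at the lowest address.
The bytes are already most-significant first: 0x12D5.
0x12D5 = 4821.

4821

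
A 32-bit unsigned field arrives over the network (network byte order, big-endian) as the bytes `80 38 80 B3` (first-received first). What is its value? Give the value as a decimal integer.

2151186611

In big-endian order the high byte comes first in memory.
The bytes are already most-significant first: 0x803880B3.
0x803880B3 = 2151186611.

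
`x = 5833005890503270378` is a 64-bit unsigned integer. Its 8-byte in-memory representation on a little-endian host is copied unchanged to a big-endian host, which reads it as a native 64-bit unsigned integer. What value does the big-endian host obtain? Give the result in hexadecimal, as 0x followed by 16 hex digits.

5833005890503270378 in 64-bit hexadecimal is 0x50F2FFF3EC355FEA.
Stored little-endian, the bytes at ascending addresses are EA 5F 35 EC F3 FF F2 50.
Read back as big-endian, the last byte is least significant, giving 0xEA5F35ECF3FFF250.

0xEA5F35ECF3FFF250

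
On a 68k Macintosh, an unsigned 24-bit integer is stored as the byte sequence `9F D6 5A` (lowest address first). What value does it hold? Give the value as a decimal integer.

Big-endian: lowest address holds the most-significant byte.
The bytes are already most-significant first: 0x9FD65A.
0x9FD65A = 10475098.

10475098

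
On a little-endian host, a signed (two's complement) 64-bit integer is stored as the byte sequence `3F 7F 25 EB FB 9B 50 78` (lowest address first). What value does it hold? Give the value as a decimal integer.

8669600788972404543

Little-endian: lowest address holds the least-significant byte.
Reassemble most-significant byte first: 78 50 9B FB EB 25 7F 3F → 0x78509BFBEB257F3F.
0x78509BFBEB257F3F = 8669600788972404543.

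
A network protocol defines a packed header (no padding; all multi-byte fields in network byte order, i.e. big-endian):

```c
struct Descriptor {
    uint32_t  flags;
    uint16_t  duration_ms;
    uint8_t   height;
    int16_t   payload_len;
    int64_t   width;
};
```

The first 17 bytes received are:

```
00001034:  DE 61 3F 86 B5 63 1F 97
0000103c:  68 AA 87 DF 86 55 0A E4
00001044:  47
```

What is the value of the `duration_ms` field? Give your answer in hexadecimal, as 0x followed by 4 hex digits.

`duration_ms` follows `flags` (4 bytes), so it starts at byte offset 4 and occupies 2 bytes.
Bytes at offsets 4..5: B5 63.
Big-endian: lowest address holds the most-significant byte.
The bytes are already most-significant first: 0xB563.

0xB563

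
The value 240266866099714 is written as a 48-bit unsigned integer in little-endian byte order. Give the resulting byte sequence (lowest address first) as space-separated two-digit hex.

240266866099714 in hexadecimal, padded to 48 bits, is 0xDA857D348602.
Split into bytes (most-significant first): DA 85 7D 34 86 02.
In little-endian order the low byte comes first in memory.
So at ascending addresses the bytes are 02 86 34 7D 85 DA.

02 86 34 7D 85 DA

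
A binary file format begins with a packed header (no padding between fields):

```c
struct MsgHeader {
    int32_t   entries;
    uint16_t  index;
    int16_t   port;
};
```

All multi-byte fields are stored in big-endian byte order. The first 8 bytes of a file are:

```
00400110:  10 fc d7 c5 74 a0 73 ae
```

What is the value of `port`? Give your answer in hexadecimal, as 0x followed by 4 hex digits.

`port` follows `entries` (4 B), `index` (2 B), so it starts at offset 4 + 2 = 6 and occupies 2 bytes.
Bytes at offsets 6..7: 73 AE.
Big-endian stores the most-significant byte at the lowest address.
The bytes are already most-significant first: 0x73AE.

0x73AE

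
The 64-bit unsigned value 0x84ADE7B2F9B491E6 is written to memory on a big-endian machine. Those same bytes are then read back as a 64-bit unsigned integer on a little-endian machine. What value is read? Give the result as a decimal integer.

16614259484887854468

Stored big-endian, the bytes at ascending addresses are 84 AD E7 B2 F9 B4 91 E6.
Read back as little-endian, the first byte is least significant, giving 0xE691B4F9B2E7AD84.
0xE691B4F9B2E7AD84 = 16614259484887854468.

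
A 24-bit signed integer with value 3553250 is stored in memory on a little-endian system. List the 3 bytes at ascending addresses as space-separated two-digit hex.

3553250 in hexadecimal, padded to 24 bits, is 0x3637E2.
Split into bytes (most-significant first): 36 37 E2.
Little-endian: lowest address holds the least-significant byte.
So at ascending addresses the bytes are E2 37 36.

E2 37 36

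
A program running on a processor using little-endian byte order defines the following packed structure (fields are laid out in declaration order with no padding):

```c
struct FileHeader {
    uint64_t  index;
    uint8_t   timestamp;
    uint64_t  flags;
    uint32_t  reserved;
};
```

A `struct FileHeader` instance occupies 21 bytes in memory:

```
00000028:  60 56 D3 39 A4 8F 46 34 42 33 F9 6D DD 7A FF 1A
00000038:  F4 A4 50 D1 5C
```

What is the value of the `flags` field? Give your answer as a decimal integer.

17589652197814958387

`flags` follows `index` (8 B), `timestamp` (1 B), so it starts at offset 8 + 1 = 9 and occupies 8 bytes.
Bytes at offsets 9..16: 33 F9 6D DD 7A FF 1A F4.
In little-endian order the low byte comes first in memory.
Reassemble most-significant byte first: F4 1A FF 7A DD 6D F9 33 → 0xF41AFF7ADD6DF933.
0xF41AFF7ADD6DF933 = 17589652197814958387.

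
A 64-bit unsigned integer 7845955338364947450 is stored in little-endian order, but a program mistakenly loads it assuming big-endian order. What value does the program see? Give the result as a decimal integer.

7845955338364947450 in 64-bit hexadecimal is 0x6CE26ECF82D28BFA.
Stored little-endian, the bytes at ascending addresses are FA 8B D2 82 CF 6E E2 6C.
Read back as big-endian, the last byte is least significant, giving 0xFA8BD282CF6EE26C.
0xFA8BD282CF6EE26C = 18053754990512497260.

18053754990512497260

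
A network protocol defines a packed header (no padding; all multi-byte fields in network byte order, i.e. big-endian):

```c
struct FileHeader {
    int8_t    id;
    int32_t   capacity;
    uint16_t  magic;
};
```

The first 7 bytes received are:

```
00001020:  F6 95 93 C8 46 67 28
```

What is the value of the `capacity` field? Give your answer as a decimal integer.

-1785477050

`capacity` follows `id` (1 byte), so it starts at byte offset 1 and occupies 4 bytes.
Bytes at offsets 1..4: 95 93 C8 46.
Big-endian: lowest address holds the most-significant byte.
The bytes are already most-significant first: 0x9593C846.
Top bit is set, so as a signed 32-bit value this is 0x9593C846 − 2^32 = -1785477050.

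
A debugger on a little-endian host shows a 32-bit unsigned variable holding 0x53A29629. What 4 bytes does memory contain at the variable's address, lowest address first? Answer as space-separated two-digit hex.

Split into bytes (most-significant first): 53 A2 96 29.
Little-endian: lowest address holds the least-significant byte.
So at ascending addresses the bytes are 29 96 A2 53.

29 96 A2 53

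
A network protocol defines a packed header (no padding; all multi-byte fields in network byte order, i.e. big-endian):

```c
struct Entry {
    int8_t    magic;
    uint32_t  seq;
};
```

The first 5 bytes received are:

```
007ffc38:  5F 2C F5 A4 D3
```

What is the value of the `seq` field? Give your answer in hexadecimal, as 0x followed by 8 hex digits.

0x2CF5A4D3

`seq` follows `magic` (1 byte), so it starts at byte offset 1 and occupies 4 bytes.
Bytes at offsets 1..4: 2C F5 A4 D3.
In big-endian order the high byte comes first in memory.
The bytes are already most-significant first: 0x2CF5A4D3.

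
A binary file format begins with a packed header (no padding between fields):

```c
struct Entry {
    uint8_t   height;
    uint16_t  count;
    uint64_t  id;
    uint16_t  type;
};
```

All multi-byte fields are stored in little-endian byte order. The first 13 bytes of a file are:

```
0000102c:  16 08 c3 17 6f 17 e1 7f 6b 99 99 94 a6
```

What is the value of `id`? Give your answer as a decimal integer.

`id` follows `height` (1 B), `count` (2 B), so it starts at offset 1 + 2 = 3 and occupies 8 bytes.
Bytes at offsets 3..10: 17 6F 17 E1 7F 6B 99 99.
Little-endian stores the least-significant byte at the lowest address.
Reassemble most-significant byte first: 99 99 6B 7F E1 17 6F 17 → 0x99996B7FE1176F17.
0x99996B7FE1176F17 = 11067995756221132567.

11067995756221132567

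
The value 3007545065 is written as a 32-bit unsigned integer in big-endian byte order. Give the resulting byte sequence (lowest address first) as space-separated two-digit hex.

3007545065 in hexadecimal, padded to 32 bits, is 0xB3437EE9.
Split into bytes (most-significant first): B3 43 7E E9.
In big-endian order the high byte comes first in memory.
So the memory order matches the most-significant-first order: B3 43 7E E9.

B3 43 7E E9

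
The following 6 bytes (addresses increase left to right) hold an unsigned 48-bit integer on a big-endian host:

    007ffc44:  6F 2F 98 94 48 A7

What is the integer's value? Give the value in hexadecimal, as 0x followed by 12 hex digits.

0x6F2F989448A7

Big-endian stores the most-significant byte at the lowest address.
The bytes are already most-significant first: 0x6F2F989448A7.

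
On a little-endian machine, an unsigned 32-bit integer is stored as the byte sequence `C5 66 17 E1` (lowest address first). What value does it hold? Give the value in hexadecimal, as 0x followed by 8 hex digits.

Little-endian stores the least-significant byte at the lowest address.
Reassemble most-significant byte first: E1 17 66 C5 → 0xE11766C5.

0xE11766C5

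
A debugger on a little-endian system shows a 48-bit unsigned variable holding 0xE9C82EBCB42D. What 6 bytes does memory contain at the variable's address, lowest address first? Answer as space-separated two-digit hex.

2D B4 BC 2E C8 E9

Split into bytes (most-significant first): E9 C8 2E BC B4 2D.
Little-endian stores the least-significant byte at the lowest address.
So at ascending addresses the bytes are 2D B4 BC 2E C8 E9.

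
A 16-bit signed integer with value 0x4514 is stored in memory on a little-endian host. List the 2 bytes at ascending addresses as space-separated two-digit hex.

Split into bytes (most-significant first): 45 14.
Little-endian: lowest address holds the least-significant byte.
So at ascending addresses the bytes are 14 45.

14 45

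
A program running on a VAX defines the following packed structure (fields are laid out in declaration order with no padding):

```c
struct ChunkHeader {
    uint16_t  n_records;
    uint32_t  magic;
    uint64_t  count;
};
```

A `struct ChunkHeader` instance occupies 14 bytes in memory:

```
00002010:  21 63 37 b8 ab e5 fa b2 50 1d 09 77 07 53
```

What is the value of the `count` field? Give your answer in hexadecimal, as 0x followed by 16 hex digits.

0x530777091D50B2FA

`count` follows `n_records` (2 B), `magic` (4 B), so it starts at offset 2 + 4 = 6 and occupies 8 bytes.
Bytes at offsets 6..13: FA B2 50 1D 09 77 07 53.
In little-endian order the low byte comes first in memory.
Reassemble most-significant byte first: 53 07 77 09 1D 50 B2 FA → 0x530777091D50B2FA.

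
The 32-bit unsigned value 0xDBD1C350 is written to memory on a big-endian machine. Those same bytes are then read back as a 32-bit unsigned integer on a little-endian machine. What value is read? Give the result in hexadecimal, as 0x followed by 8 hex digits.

Stored big-endian, the bytes at ascending addresses are DB D1 C3 50.
Read back as little-endian, the first byte is least significant, giving 0x50C3D1DB.

0x50C3D1DB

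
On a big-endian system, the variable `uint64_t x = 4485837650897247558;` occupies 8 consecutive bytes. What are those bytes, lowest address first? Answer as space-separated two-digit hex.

4485837650897247558 in hexadecimal, padded to 64 bits, is 0x3E40E59395CD9D46.
Split into bytes (most-significant first): 3E 40 E5 93 95 CD 9D 46.
Big-endian stores the most-significant byte at the lowest address.
So the memory order matches the most-significant-first order: 3E 40 E5 93 95 CD 9D 46.

3E 40 E5 93 95 CD 9D 46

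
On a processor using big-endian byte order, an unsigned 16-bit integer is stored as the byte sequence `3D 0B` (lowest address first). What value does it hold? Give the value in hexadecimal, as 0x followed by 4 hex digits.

0x3D0B

Big-endian stores the most-significant byte at the lowest address.
The bytes are already most-significant first: 0x3D0B.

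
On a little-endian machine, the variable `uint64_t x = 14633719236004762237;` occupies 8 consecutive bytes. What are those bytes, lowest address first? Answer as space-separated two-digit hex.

14633719236004762237 in hexadecimal, padded to 64 bits, is 0xCB156A1CC4DD527D.
Split into bytes (most-significant first): CB 15 6A 1C C4 DD 52 7D.
Little-endian: lowest address holds the least-significant byte.
So at ascending addresses the bytes are 7D 52 DD C4 1C 6A 15 CB.

7D 52 DD C4 1C 6A 15 CB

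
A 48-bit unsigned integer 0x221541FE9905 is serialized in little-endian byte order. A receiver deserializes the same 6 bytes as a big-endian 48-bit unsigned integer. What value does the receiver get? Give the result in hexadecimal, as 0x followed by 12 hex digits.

0x0599FE411522

Stored little-endian, the bytes at ascending addresses are 05 99 FE 41 15 22.
Read back as big-endian, the last byte is least significant, giving 0x0599FE411522.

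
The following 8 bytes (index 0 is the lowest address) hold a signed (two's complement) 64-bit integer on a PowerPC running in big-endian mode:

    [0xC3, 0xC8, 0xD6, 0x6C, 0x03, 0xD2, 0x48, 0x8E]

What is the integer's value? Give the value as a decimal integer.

Big-endian stores the most-significant byte at the lowest address.
The bytes are already most-significant first: 0xC3C8D66C03D2488E.
Top bit is set, so as a signed 64-bit value this is 0xC3C8D66C03D2488E − 2^64 = -4338982481562548082.

-4338982481562548082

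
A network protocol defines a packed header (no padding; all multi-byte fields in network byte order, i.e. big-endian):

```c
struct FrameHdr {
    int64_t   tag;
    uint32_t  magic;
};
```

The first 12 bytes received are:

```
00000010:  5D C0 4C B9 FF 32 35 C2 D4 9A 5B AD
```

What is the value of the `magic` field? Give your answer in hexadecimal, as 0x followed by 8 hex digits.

0xD49A5BAD

`magic` follows `tag` (8 bytes), so it starts at byte offset 8 and occupies 4 bytes.
Bytes at offsets 8..11: D4 9A 5B AD.
In big-endian order the high byte comes first in memory.
The bytes are already most-significant first: 0xD49A5BAD.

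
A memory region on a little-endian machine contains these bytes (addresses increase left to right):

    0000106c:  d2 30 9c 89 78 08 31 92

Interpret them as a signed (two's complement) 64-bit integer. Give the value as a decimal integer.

-7912533756515438382

In little-endian order the low byte comes first in memory.
Reassemble most-significant byte first: 92 31 08 78 89 9C 30 D2 → 0x92310878899C30D2.
Top bit is set, so as a signed 64-bit value this is 0x92310878899C30D2 − 2^64 = -7912533756515438382.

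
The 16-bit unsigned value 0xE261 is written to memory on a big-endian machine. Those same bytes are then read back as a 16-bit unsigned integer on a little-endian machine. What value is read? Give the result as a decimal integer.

Stored big-endian, the bytes at ascending addresses are E2 61.
Read back as little-endian, the first byte is least significant, giving 0x61E2.
0x61E2 = 25058.

25058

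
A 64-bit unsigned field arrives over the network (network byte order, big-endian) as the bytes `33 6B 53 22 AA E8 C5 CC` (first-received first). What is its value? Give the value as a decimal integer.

3705146526803740108

In big-endian order the high byte comes first in memory.
The bytes are already most-significant first: 0x336B5322AAE8C5CC.
0x336B5322AAE8C5CC = 3705146526803740108.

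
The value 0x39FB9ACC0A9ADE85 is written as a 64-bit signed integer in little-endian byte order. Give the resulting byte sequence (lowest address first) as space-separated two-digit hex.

Split into bytes (most-significant first): 39 FB 9A CC 0A 9A DE 85.
Little-endian: lowest address holds the least-significant byte.
So at ascending addresses the bytes are 85 DE 9A 0A CC 9A FB 39.

85 DE 9A 0A CC 9A FB 39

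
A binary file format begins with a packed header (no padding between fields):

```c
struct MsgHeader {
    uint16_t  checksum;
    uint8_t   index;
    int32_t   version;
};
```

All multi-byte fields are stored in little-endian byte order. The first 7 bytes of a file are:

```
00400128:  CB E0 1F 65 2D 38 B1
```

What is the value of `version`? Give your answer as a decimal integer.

`version` follows `checksum` (2 B), `index` (1 B), so it starts at offset 2 + 1 = 3 and occupies 4 bytes.
Bytes at offsets 3..6: 65 2D 38 B1.
Little-endian stores the least-significant byte at the lowest address.
Reassemble most-significant byte first: B1 38 2D 65 → 0xB1382D65.
Top bit is set, so as a signed 32-bit value this is 0xB1382D65 − 2^32 = -1321718427.

-1321718427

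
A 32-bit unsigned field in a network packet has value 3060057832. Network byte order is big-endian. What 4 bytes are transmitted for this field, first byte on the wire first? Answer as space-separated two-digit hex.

B6 64 C6 E8

3060057832 in hexadecimal, padded to 32 bits, is 0xB664C6E8.
Split into bytes (most-significant first): B6 64 C6 E8.
Big-endian: lowest address holds the most-significant byte.
So the memory order matches the most-significant-first order: B6 64 C6 E8.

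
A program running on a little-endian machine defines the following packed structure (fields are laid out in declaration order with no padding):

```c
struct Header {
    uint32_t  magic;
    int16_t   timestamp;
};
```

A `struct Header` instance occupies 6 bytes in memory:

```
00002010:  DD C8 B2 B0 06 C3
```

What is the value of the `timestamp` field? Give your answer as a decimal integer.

`timestamp` follows `magic` (4 bytes), so it starts at byte offset 4 and occupies 2 bytes.
Bytes at offsets 4..5: 06 C3.
Little-endian stores the least-significant byte at the lowest address.
Reassemble most-significant byte first: C3 06 → 0xC306.
Top bit is set, so as a signed 16-bit value this is 0xC306 − 2^16 = -15610.

-15610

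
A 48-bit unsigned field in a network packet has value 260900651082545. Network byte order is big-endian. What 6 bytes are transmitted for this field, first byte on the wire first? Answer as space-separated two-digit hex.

ED 49 AA A1 23 31

260900651082545 in hexadecimal, padded to 48 bits, is 0xED49AAA12331.
Split into bytes (most-significant first): ED 49 AA A1 23 31.
Big-endian stores the most-significant byte at the lowest address.
So the memory order matches the most-significant-first order: ED 49 AA A1 23 31.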